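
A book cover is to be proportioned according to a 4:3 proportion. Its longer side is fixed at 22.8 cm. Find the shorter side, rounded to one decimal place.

4:3 ≈ 1.33333.
Shorter side = 22.8 ÷ 1.33333 ≈ 17.100 → 17.1 cm.

17.1 cm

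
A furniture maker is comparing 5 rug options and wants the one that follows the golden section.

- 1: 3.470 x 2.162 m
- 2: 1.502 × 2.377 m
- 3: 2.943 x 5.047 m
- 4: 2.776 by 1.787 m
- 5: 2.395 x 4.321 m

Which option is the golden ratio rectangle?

Target golden ratio ≈ 1.618.
1: 1.605 (Δ0.013)  2: 1.583 (Δ0.035)  3: 1.715 (Δ0.097)  4: 1.553 (Δ0.065)  5: 1.804 (Δ0.186)

1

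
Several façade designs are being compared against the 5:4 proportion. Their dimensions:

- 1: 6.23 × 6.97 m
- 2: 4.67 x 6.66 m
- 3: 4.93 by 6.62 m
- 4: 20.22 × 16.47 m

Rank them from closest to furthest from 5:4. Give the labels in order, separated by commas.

4, 3, 1, 2

1: 6.97/6.23 ≈ 1.119 → |1.119 − 1.250| = 0.131
2: 6.66/4.67 ≈ 1.426 → |1.426 − 1.250| = 0.176
3: 6.62/4.93 ≈ 1.343 → |1.343 − 1.250| = 0.093
4: 20.22/16.47 ≈ 1.228 → |1.228 − 1.250| = 0.022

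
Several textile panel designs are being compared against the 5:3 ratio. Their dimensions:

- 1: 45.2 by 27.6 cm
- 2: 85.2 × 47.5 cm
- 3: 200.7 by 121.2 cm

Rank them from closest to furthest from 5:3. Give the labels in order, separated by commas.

Ratios: 1 = 45.2 / 27.6 ≈ 1.638; 2 = 85.2 / 47.5 ≈ 1.794; 3 = 200.7 / 121.2 ≈ 1.656.
|Δ from 1.667|: 1 0.029; 2 0.127; 3 0.011.

3, 1, 2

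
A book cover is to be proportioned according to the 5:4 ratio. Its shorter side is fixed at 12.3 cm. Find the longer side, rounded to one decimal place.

5:4 = 1.25000.
Longer side = 12.3 × 1.25000 ≈ 15.375 → 15.4 cm.

15.4 cm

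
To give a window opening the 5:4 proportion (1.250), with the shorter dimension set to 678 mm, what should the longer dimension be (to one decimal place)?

5:4 = 1.25000.
Longer side = 678 × 1.25000 ≈ 847.500 → 847.5 mm.

847.5 mm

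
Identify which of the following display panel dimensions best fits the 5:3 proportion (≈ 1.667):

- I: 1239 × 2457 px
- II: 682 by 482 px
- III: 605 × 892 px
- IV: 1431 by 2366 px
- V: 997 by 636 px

IV

Ratios (long/short): I ≈ 1.983; II ≈ 1.415; III ≈ 1.474; IV ≈ 1.653; V ≈ 1.568.
5:3 ≈ 1.667; option IV is nearest (Δ 0.014).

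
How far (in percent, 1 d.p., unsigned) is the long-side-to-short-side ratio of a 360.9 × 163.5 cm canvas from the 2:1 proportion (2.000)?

Ratio = 360.9 / 163.5 ≈ 2.2073.
Ideal 2:1 = 2.0000. |2.2073 − 2.0000| / 2.0000 ≈ 10.37% → 10.4%.

10.4%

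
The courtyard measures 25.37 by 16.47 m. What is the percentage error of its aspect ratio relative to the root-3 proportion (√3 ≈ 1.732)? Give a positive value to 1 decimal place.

Ratio = 25.37 / 16.47 ≈ 1.5404.
Ideal root-3 ≈ 1.7321. |1.5404 − 1.7321| / 1.7321 ≈ 11.07% → 11.1%.

11.1%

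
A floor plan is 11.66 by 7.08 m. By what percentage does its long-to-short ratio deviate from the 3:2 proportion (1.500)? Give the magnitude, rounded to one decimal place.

9.8%

Ratio = 11.66 / 7.08 ≈ 1.6469.
Ideal 3:2 = 1.5000. |1.6469 − 1.5000| / 1.5000 ≈ 9.79% → 9.8%.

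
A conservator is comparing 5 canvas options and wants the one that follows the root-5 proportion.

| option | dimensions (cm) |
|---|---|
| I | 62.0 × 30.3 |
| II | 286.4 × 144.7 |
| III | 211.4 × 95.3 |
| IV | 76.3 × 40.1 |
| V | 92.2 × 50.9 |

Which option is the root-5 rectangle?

Ratios (long/short): I ≈ 2.046; II ≈ 1.979; III ≈ 2.218; IV ≈ 1.903; V ≈ 1.811.
root-5 ≈ 2.236; option III is nearest (Δ 0.018).

III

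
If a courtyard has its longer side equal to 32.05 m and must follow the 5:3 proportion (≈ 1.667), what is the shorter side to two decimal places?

5:3 ≈ 1.66667.
Shorter side = 32.05 ÷ 1.66667 ≈ 19.2300 → 19.23 m.

19.23 m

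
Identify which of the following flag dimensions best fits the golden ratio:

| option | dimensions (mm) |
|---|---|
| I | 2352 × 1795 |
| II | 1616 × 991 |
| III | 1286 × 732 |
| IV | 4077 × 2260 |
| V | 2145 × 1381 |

Target golden ratio ≈ 1.618.
I: 1.310 (Δ0.308)  II: 1.631 (Δ0.013)  III: 1.757 (Δ0.139)  IV: 1.804 (Δ0.186)  V: 1.553 (Δ0.065)

II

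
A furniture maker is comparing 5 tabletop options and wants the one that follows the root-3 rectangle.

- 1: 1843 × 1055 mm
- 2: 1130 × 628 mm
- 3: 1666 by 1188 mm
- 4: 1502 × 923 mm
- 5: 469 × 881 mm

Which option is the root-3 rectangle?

1

Target root-3 ≈ 1.732.
1: 1.747 (Δ0.015)  2: 1.799 (Δ0.067)  3: 1.402 (Δ0.330)  4: 1.627 (Δ0.105)  5: 1.878 (Δ0.146)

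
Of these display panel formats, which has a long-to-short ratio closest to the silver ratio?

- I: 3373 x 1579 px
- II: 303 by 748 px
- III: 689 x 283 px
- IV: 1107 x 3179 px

III

Ratios (long/short): I ≈ 2.136; II ≈ 2.469; III ≈ 2.435; IV ≈ 2.872.
silver ratio ≈ 2.414; option III is nearest (Δ 0.021).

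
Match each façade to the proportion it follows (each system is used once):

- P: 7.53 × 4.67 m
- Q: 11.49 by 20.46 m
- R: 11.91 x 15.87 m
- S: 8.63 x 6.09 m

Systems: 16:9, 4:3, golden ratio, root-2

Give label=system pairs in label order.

P = 7.53/4.67 ≈ 1.612 → golden ratio (1.618)
Q = 20.46/11.49 ≈ 1.781 → 16:9 (1.778)
R = 15.87/11.91 ≈ 1.332 → 4:3 (1.333)
S = 8.63/6.09 ≈ 1.417 → root-2 (1.414)

P=golden ratio, Q=16:9, R=4:3, S=root-2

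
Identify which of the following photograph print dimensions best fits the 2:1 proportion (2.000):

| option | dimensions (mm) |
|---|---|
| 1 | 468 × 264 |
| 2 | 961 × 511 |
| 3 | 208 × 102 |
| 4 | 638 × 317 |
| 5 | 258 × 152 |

4

Ratios (long/short): 1 ≈ 1.773; 2 ≈ 1.881; 3 ≈ 2.039; 4 ≈ 2.013; 5 ≈ 1.697.
2:1 ≈ 2.000; option 4 is nearest (Δ 0.013).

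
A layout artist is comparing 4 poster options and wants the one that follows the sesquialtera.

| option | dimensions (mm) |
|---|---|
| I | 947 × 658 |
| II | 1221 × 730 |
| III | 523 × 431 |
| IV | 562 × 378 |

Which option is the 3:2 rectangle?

IV

Target 3:2 ≈ 1.500.
I: 1.439 (Δ0.061)  II: 1.673 (Δ0.173)  III: 1.213 (Δ0.287)  IV: 1.487 (Δ0.013)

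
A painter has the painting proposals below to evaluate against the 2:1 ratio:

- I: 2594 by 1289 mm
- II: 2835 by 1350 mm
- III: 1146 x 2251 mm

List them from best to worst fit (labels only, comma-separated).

I, III, II

I: 2594/1289 ≈ 2.012 → |2.012 − 2.000| = 0.012
II: 2835/1350 ≈ 2.100 → |2.100 − 2.000| = 0.100
III: 2251/1146 ≈ 1.964 → |1.964 − 2.000| = 0.036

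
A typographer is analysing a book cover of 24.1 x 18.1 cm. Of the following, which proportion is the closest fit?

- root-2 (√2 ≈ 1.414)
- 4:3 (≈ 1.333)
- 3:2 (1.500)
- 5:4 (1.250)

Ratio = 24.1 / 18.1 ≈ 1.331.
Distances: root-2 1.414 (Δ 0.083); 4:3 1.333 (Δ 0.002); 3:2 1.500 (Δ 0.169); 5:4 1.250 (Δ 0.081).

4:3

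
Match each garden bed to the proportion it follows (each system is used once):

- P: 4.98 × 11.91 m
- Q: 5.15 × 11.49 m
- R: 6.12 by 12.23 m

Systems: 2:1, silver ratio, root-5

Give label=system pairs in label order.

P=silver ratio, Q=root-5, R=2:1

P = 11.91/4.98 ≈ 2.392 → silver ratio (2.414)
Q = 11.49/5.15 ≈ 2.231 → root-5 (2.236)
R = 12.23/6.12 ≈ 1.998 → 2:1 (2.000)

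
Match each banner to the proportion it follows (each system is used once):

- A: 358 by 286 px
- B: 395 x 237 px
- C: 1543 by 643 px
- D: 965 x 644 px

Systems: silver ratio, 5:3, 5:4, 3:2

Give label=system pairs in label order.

A=5:4, B=5:3, C=silver ratio, D=3:2

A = 358/286 ≈ 1.252 → 5:4 (1.250)
B = 395/237 ≈ 1.667 → 5:3 (1.667)
C = 1543/643 ≈ 2.400 → silver ratio (2.414)
D = 965/644 ≈ 1.498 → 3:2 (1.500)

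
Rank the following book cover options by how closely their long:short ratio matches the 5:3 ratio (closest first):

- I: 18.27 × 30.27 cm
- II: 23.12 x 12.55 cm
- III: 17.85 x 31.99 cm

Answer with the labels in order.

I, III, II

I: 30.27/18.27 ≈ 1.657 → |1.657 − 1.667| = 0.010
II: 23.12/12.55 ≈ 1.842 → |1.842 − 1.667| = 0.175
III: 31.99/17.85 ≈ 1.792 → |1.792 − 1.667| = 0.125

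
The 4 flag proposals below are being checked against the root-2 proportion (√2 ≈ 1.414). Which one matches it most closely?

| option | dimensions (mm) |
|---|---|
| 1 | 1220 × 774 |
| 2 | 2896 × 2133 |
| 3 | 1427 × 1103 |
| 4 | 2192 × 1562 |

4

Target root-2 ≈ 1.414.
1: 1.576 (Δ0.162)  2: 1.358 (Δ0.056)  3: 1.294 (Δ0.120)  4: 1.403 (Δ0.011)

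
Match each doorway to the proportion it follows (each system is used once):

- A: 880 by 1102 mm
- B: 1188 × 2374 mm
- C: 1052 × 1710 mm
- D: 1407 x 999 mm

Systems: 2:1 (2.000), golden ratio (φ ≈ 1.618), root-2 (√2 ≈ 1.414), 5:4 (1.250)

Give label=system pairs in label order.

A=5:4, B=2:1, C=golden ratio, D=root-2

Ratios: A ≈ 1.252; B ≈ 1.998; C ≈ 1.625; D ≈ 1.408.
Targets: 2:1 ≈ 2.000; golden ratio ≈ 1.618; root-2 ≈ 1.414; 5:4 ≈ 1.250.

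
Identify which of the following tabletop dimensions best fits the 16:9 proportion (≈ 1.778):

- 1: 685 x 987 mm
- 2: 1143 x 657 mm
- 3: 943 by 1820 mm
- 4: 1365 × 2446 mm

Target 16:9 ≈ 1.778.
1: 1.441 (Δ0.337)  2: 1.740 (Δ0.038)  3: 1.930 (Δ0.152)  4: 1.792 (Δ0.014)

4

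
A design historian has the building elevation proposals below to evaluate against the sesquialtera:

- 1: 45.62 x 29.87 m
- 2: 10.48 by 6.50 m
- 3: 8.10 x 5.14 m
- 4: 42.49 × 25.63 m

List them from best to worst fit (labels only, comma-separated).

Ratios: 1 = 45.62 / 29.87 ≈ 1.527; 2 = 10.48 / 6.50 ≈ 1.612; 3 = 8.10 / 5.14 ≈ 1.576; 4 = 42.49 / 25.63 ≈ 1.658.
|Δ from 1.500|: 1 0.027; 2 0.112; 3 0.076; 4 0.158.

1, 3, 2, 4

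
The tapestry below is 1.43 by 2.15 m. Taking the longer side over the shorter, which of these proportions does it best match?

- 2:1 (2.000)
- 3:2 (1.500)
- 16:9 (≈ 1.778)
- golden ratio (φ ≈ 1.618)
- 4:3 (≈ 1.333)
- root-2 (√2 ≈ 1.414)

3:2

Ratio = 2.15 / 1.43 ≈ 1.503.
Distances: 2:1 2.000 (Δ 0.497); 3:2 1.500 (Δ 0.003); 16:9 1.778 (Δ 0.275); golden ratio 1.618 (Δ 0.115); 4:3 1.333 (Δ 0.170); root-2 1.414 (Δ 0.089).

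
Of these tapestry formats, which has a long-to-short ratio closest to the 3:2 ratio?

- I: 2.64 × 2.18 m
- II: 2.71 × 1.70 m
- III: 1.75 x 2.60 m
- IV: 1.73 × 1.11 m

Ratios (long/short): I ≈ 1.211; II ≈ 1.594; III ≈ 1.486; IV ≈ 1.559.
3:2 ≈ 1.500; option III is nearest (Δ 0.014).

III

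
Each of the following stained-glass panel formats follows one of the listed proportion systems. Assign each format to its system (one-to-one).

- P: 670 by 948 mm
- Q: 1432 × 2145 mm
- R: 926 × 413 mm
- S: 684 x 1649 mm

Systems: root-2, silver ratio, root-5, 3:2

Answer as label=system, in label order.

P = 948/670 ≈ 1.415 → root-2 (1.414)
Q = 2145/1432 ≈ 1.498 → 3:2 (1.500)
R = 926/413 ≈ 2.242 → root-5 (2.236)
S = 1649/684 ≈ 2.411 → silver ratio (2.414)

P=root-2, Q=3:2, R=root-5, S=silver ratio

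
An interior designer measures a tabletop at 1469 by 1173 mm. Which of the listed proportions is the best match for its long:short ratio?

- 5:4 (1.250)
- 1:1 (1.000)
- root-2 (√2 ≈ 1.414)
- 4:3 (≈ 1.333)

5:4

1469/1173 ≈ 1.252. Nearest candidates are 5:4 (1.250, off by 0.002) and 4:3 (1.333, off by 0.081).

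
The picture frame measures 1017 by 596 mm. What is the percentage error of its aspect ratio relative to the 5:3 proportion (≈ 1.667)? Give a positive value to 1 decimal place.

2.4%

Ratio = 1017 / 596 ≈ 1.7064.
Ideal 5:3 ≈ 1.6667. |1.7064 − 1.6667| / 1.6667 ≈ 2.38% → 2.4%.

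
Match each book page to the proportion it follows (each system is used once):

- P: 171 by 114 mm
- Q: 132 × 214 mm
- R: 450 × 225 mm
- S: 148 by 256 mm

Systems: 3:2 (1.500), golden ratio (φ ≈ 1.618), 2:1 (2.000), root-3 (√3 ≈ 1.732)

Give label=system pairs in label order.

P = 171/114 ≈ 1.500 → 3:2 (1.500)
Q = 214/132 ≈ 1.621 → golden ratio (1.618)
R = 450/225 ≈ 2.000 → 2:1 (2.000)
S = 256/148 ≈ 1.730 → root-3 (1.732)

P=3:2, Q=golden ratio, R=2:1, S=root-3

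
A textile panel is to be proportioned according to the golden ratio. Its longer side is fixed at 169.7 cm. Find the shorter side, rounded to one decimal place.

104.9 cm

golden ratio ≈ 1.61803.
Shorter side = 169.7 ÷ 1.61803 ≈ 104.881 → 104.9 cm.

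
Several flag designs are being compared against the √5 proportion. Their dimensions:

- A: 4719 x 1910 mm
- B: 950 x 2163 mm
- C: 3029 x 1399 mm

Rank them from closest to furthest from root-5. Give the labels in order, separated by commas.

B, C, A

Ratios: A = 4719 / 1910 ≈ 2.471; B = 2163 / 950 ≈ 2.277; C = 3029 / 1399 ≈ 2.165.
|Δ from 2.236|: A 0.235; B 0.041; C 0.071.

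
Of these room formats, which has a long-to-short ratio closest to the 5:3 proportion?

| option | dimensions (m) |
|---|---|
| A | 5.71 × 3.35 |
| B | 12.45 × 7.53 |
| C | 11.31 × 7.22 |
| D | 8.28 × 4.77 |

Target 5:3 ≈ 1.667.
A: 1.704 (Δ0.037)  B: 1.653 (Δ0.014)  C: 1.566 (Δ0.101)  D: 1.736 (Δ0.069)

B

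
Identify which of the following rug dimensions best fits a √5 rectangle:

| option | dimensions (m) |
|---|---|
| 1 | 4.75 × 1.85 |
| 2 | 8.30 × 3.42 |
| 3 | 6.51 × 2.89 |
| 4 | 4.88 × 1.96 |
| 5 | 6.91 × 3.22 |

3

Ratios (long/short): 1 ≈ 2.568; 2 ≈ 2.427; 3 ≈ 2.253; 4 ≈ 2.490; 5 ≈ 2.146.
root-5 ≈ 2.236; option 3 is nearest (Δ 0.017).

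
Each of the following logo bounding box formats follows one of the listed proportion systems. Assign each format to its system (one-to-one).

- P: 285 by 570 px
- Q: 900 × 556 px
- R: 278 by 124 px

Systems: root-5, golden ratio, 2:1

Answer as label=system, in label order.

P=2:1, Q=golden ratio, R=root-5

P = 570/285 ≈ 2.000 → 2:1 (2.000)
Q = 900/556 ≈ 1.619 → golden ratio (1.618)
R = 278/124 ≈ 2.242 → root-5 (2.236)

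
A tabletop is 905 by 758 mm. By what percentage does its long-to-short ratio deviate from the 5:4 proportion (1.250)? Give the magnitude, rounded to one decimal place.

Ratio = 905 / 758 ≈ 1.1939.
Ideal 5:4 = 1.2500. |1.1939 − 1.2500| / 1.2500 ≈ 4.49% → 4.5%.

4.5%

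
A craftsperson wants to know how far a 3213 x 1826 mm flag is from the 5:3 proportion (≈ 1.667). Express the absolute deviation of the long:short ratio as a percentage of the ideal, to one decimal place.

5.6%

Ratio = 3213 / 1826 ≈ 1.7596.
Ideal 5:3 ≈ 1.6667. |1.7596 − 1.6667| / 1.6667 ≈ 5.57% → 5.6%.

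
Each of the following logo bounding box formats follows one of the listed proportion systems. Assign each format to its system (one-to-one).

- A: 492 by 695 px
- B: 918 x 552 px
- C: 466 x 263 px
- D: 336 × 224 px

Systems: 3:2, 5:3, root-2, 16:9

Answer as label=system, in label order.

A = 695/492 ≈ 1.413 → root-2 (1.414)
B = 918/552 ≈ 1.663 → 5:3 (1.667)
C = 466/263 ≈ 1.772 → 16:9 (1.778)
D = 336/224 ≈ 1.500 → 3:2 (1.500)

A=root-2, B=5:3, C=16:9, D=3:2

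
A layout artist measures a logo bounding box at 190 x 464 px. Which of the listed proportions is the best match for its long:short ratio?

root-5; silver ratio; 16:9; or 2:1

silver ratio

464/190 ≈ 2.442. Nearest candidates are silver ratio (2.414, off by 0.028) and root-5 (2.236, off by 0.206).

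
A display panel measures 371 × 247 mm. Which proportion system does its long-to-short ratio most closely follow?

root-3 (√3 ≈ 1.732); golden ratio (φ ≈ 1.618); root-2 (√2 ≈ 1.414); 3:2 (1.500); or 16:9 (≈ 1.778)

3:2

Ratio = 371 / 247 ≈ 1.502.
Distances: root-3 1.732 (Δ 0.230); golden ratio 1.618 (Δ 0.116); root-2 1.414 (Δ 0.088); 3:2 1.500 (Δ 0.002); 16:9 1.778 (Δ 0.276).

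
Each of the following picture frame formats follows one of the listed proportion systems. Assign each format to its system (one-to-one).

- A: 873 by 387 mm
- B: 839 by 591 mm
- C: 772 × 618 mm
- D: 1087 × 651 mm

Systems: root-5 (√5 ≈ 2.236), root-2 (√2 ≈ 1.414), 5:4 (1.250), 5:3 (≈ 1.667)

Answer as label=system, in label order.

Ratios: A ≈ 2.256; B ≈ 1.420; C ≈ 1.249; D ≈ 1.670.
Targets: root-5 ≈ 2.236; root-2 ≈ 1.414; 5:4 ≈ 1.250; 5:3 ≈ 1.667.

A=root-5, B=root-2, C=5:4, D=5:3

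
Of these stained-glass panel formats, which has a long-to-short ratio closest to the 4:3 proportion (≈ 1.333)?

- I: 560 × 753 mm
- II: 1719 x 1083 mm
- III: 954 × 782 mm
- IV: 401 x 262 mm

Ratios (long/short): I ≈ 1.345; II ≈ 1.587; III ≈ 1.220; IV ≈ 1.531.
4:3 ≈ 1.333; option I is nearest (Δ 0.012).

I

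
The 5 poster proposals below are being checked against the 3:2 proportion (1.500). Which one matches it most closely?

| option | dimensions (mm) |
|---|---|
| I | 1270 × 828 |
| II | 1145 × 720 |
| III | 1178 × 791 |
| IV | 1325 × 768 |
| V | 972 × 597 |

III

Ratios (long/short): I ≈ 1.534; II ≈ 1.590; III ≈ 1.489; IV ≈ 1.725; V ≈ 1.628.
3:2 ≈ 1.500; option III is nearest (Δ 0.011).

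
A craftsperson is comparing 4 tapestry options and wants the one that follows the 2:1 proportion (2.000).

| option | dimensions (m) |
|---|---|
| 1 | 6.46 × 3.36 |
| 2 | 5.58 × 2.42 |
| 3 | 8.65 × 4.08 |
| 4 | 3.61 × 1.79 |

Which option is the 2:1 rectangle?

Ratios (long/short): 1 ≈ 1.923; 2 ≈ 2.306; 3 ≈ 2.120; 4 ≈ 2.017.
2:1 ≈ 2.000; option 4 is nearest (Δ 0.017).

4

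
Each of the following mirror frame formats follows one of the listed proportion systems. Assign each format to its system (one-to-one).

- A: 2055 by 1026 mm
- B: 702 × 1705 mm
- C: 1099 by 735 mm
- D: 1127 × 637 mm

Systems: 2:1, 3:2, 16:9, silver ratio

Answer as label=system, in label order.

A = 2055/1026 ≈ 2.003 → 2:1 (2.000)
B = 1705/702 ≈ 2.429 → silver ratio (2.414)
C = 1099/735 ≈ 1.495 → 3:2 (1.500)
D = 1127/637 ≈ 1.769 → 16:9 (1.778)

A=2:1, B=silver ratio, C=3:2, D=16:9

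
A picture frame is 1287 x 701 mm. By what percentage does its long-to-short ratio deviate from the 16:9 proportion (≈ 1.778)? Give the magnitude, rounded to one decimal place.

3.3%

Ratio = 1287 / 701 ≈ 1.8359.
Ideal 16:9 ≈ 1.7778. |1.8359 − 1.7778| / 1.7778 ≈ 3.27% → 3.3%.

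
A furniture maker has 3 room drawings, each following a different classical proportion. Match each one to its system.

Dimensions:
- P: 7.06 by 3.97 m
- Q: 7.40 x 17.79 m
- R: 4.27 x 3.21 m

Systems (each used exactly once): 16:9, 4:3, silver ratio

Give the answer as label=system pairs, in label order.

P=16:9, Q=silver ratio, R=4:3

P = 7.06/3.97 ≈ 1.778 → 16:9 (1.778)
Q = 17.79/7.40 ≈ 2.404 → silver ratio (2.414)
R = 4.27/3.21 ≈ 1.330 → 4:3 (1.333)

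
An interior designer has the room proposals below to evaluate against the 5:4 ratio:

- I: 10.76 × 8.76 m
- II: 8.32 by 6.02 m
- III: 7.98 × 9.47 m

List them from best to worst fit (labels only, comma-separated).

I: 10.76/8.76 ≈ 1.228 → |1.228 − 1.250| = 0.022
II: 8.32/6.02 ≈ 1.382 → |1.382 − 1.250| = 0.132
III: 9.47/7.98 ≈ 1.187 → |1.187 − 1.250| = 0.063

I, III, II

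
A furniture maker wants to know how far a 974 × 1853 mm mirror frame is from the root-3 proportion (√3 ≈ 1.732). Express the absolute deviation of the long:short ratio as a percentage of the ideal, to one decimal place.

Ratio = 1853 / 974 ≈ 1.9025.
Ideal root-3 ≈ 1.7321. |1.9025 − 1.7321| / 1.7321 ≈ 9.84% → 9.8%.

9.8%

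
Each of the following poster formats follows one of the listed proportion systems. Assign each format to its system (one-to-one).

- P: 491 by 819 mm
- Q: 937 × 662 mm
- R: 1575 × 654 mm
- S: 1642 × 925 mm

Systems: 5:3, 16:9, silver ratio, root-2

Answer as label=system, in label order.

P=5:3, Q=root-2, R=silver ratio, S=16:9

P = 819/491 ≈ 1.668 → 5:3 (1.667)
Q = 937/662 ≈ 1.415 → root-2 (1.414)
R = 1575/654 ≈ 2.408 → silver ratio (2.414)
S = 1642/925 ≈ 1.775 → 16:9 (1.778)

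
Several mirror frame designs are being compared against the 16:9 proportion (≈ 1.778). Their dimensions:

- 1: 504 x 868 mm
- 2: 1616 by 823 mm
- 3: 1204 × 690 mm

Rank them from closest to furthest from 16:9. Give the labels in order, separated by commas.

3, 1, 2

Ratios: 1 = 868 / 504 ≈ 1.722; 2 = 1616 / 823 ≈ 1.964; 3 = 1204 / 690 ≈ 1.745.
|Δ from 1.778|: 1 0.056; 2 0.186; 3 0.033.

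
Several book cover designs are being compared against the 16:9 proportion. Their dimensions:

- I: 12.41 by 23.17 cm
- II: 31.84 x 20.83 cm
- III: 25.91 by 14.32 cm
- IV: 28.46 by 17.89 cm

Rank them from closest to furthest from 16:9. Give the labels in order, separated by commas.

I: 23.17/12.41 ≈ 1.867 → |1.867 − 1.778| = 0.089
II: 31.84/20.83 ≈ 1.529 → |1.529 − 1.778| = 0.249
III: 25.91/14.32 ≈ 1.809 → |1.809 − 1.778| = 0.031
IV: 28.46/17.89 ≈ 1.591 → |1.591 − 1.778| = 0.187

III, I, IV, II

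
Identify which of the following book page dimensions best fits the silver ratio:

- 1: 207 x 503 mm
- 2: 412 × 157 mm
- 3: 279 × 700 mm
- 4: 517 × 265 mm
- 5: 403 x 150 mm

Target silver ratio ≈ 2.414.
1: 2.430 (Δ0.016)  2: 2.624 (Δ0.210)  3: 2.509 (Δ0.095)  4: 1.951 (Δ0.463)  5: 2.687 (Δ0.273)

1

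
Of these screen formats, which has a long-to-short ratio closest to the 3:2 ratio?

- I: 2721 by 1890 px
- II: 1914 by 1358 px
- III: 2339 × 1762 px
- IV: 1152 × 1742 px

IV

Target 3:2 ≈ 1.500.
I: 1.440 (Δ0.060)  II: 1.409 (Δ0.091)  III: 1.327 (Δ0.173)  IV: 1.512 (Δ0.012)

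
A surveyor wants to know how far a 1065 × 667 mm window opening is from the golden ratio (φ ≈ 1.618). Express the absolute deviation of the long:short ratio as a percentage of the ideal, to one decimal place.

Ratio = 1065 / 667 ≈ 1.5967.
Ideal golden ratio ≈ 1.6180. |1.5967 − 1.6180| / 1.6180 ≈ 1.32% → 1.3%.

1.3%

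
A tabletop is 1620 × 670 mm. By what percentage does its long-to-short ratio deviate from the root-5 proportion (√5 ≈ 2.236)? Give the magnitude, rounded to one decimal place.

8.1%

Ratio = 1620 / 670 ≈ 2.4179.
Ideal root-5 ≈ 2.2361. |2.4179 − 2.2361| / 2.2361 ≈ 8.13% → 8.1%.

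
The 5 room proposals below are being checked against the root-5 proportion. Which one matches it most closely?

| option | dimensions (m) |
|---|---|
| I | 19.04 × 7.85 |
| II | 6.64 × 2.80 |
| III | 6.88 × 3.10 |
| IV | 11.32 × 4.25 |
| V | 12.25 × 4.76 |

III

Ratios (long/short): I ≈ 2.425; II ≈ 2.371; III ≈ 2.219; IV ≈ 2.664; V ≈ 2.574.
root-5 ≈ 2.236; option III is nearest (Δ 0.017).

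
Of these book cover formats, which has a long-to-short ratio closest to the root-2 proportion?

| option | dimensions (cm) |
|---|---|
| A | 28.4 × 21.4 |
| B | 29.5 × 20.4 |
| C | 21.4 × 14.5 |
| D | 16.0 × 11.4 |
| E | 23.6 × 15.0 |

Target root-2 ≈ 1.414.
A: 1.327 (Δ0.087)  B: 1.446 (Δ0.032)  C: 1.476 (Δ0.062)  D: 1.404 (Δ0.010)  E: 1.573 (Δ0.159)

D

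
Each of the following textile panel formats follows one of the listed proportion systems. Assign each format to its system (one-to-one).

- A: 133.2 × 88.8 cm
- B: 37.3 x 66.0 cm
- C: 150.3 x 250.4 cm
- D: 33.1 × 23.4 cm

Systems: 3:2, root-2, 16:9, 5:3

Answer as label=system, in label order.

A = 133.2/88.8 ≈ 1.500 → 3:2 (1.500)
B = 66.0/37.3 ≈ 1.769 → 16:9 (1.778)
C = 250.4/150.3 ≈ 1.666 → 5:3 (1.667)
D = 33.1/23.4 ≈ 1.415 → root-2 (1.414)

A=3:2, B=16:9, C=5:3, D=root-2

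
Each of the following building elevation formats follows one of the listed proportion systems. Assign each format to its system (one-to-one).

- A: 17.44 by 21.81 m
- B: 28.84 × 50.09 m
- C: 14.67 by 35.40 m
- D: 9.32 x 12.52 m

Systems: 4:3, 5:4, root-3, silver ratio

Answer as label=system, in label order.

A = 21.81/17.44 ≈ 1.251 → 5:4 (1.250)
B = 50.09/28.84 ≈ 1.737 → root-3 (1.732)
C = 35.40/14.67 ≈ 2.413 → silver ratio (2.414)
D = 12.52/9.32 ≈ 1.343 → 4:3 (1.333)

A=5:4, B=root-3, C=silver ratio, D=4:3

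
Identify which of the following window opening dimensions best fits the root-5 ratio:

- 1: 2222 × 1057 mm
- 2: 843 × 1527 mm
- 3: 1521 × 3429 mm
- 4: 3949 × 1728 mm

3

Ratios (long/short): 1 ≈ 2.102; 2 ≈ 1.811; 3 ≈ 2.254; 4 ≈ 2.285.
root-5 ≈ 2.236; option 3 is nearest (Δ 0.018).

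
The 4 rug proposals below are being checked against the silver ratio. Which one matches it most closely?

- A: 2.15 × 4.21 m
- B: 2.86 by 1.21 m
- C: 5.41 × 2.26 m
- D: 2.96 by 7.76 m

Ratios (long/short): A ≈ 1.958; B ≈ 2.364; C ≈ 2.394; D ≈ 2.622.
silver ratio ≈ 2.414; option C is nearest (Δ 0.020).

C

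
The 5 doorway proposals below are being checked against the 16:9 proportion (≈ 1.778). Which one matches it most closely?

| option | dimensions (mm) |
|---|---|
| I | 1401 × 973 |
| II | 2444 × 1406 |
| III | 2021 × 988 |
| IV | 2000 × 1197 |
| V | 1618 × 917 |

Target 16:9 ≈ 1.778.
I: 1.440 (Δ0.338)  II: 1.738 (Δ0.040)  III: 2.046 (Δ0.268)  IV: 1.671 (Δ0.107)  V: 1.764 (Δ0.014)

V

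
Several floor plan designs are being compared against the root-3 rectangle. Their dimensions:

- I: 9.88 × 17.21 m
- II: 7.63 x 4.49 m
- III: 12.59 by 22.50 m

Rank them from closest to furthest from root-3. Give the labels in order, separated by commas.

I: 17.21/9.88 ≈ 1.742 → |1.742 − 1.732| = 0.010
II: 7.63/4.49 ≈ 1.699 → |1.699 − 1.732| = 0.033
III: 22.50/12.59 ≈ 1.787 → |1.787 − 1.732| = 0.055

I, II, III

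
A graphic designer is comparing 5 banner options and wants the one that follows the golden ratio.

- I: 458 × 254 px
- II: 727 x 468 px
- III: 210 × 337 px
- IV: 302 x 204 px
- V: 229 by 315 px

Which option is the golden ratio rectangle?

III

Target golden ratio ≈ 1.618.
I: 1.803 (Δ0.185)  II: 1.553 (Δ0.065)  III: 1.605 (Δ0.013)  IV: 1.480 (Δ0.138)  V: 1.376 (Δ0.242)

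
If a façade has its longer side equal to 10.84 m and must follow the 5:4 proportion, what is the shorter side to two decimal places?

5:4 = 1.25000.
Shorter side = 10.84 ÷ 1.25000 ≈ 8.6720 → 8.67 m.

8.67 m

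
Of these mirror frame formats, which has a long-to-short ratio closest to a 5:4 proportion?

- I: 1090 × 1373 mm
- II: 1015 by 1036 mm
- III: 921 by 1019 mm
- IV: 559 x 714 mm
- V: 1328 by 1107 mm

I

Ratios (long/short): I ≈ 1.260; II ≈ 1.021; III ≈ 1.106; IV ≈ 1.277; V ≈ 1.200.
5:4 ≈ 1.250; option I is nearest (Δ 0.010).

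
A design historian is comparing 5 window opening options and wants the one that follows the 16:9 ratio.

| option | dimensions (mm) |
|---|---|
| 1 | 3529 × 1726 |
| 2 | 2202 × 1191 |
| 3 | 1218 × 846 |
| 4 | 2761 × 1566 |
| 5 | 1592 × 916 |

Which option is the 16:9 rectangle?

4

Ratios (long/short): 1 ≈ 2.045; 2 ≈ 1.849; 3 ≈ 1.440; 4 ≈ 1.763; 5 ≈ 1.738.
16:9 ≈ 1.778; option 4 is nearest (Δ 0.015).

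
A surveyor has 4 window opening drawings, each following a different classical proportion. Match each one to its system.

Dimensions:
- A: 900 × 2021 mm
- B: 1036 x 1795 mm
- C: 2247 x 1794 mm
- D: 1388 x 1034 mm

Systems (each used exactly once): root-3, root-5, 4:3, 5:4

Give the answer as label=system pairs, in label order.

A=root-5, B=root-3, C=5:4, D=4:3

Ratios: A ≈ 2.246; B ≈ 1.733; C ≈ 1.253; D ≈ 1.342.
Targets: root-3 ≈ 1.732; root-5 ≈ 2.236; 4:3 ≈ 1.333; 5:4 ≈ 1.250.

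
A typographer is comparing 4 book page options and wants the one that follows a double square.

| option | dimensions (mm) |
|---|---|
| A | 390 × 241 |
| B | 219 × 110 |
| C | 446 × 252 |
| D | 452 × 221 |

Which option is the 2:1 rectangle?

Ratios (long/short): A ≈ 1.618; B ≈ 1.991; C ≈ 1.770; D ≈ 2.045.
2:1 ≈ 2.000; option B is nearest (Δ 0.009).

B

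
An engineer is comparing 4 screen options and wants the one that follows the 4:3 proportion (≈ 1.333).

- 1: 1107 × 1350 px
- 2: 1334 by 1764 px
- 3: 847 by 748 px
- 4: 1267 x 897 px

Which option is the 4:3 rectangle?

Target 4:3 ≈ 1.333.
1: 1.220 (Δ0.113)  2: 1.322 (Δ0.011)  3: 1.132 (Δ0.201)  4: 1.412 (Δ0.079)

2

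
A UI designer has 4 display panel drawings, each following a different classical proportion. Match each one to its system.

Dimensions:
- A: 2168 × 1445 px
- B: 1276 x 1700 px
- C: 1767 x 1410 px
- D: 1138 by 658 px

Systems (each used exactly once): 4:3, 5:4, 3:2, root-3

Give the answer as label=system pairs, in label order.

A=3:2, B=4:3, C=5:4, D=root-3

A = 2168/1445 ≈ 1.500 → 3:2 (1.500)
B = 1700/1276 ≈ 1.332 → 4:3 (1.333)
C = 1767/1410 ≈ 1.253 → 5:4 (1.250)
D = 1138/658 ≈ 1.729 → root-3 (1.732)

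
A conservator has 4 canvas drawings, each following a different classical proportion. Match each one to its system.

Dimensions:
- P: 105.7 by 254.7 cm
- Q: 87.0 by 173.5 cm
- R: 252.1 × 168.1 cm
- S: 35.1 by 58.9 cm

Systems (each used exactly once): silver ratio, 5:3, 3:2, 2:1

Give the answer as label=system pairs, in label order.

Ratios: P ≈ 2.410; Q ≈ 1.994; R ≈ 1.500; S ≈ 1.678.
Targets: silver ratio ≈ 2.414; 5:3 ≈ 1.667; 3:2 ≈ 1.500; 2:1 ≈ 2.000.

P=silver ratio, Q=2:1, R=3:2, S=5:3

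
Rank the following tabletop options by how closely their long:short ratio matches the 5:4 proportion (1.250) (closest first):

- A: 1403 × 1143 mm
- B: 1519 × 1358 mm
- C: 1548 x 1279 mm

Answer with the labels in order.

A: 1403/1143 ≈ 1.227 → |1.227 − 1.250| = 0.023
B: 1519/1358 ≈ 1.119 → |1.119 − 1.250| = 0.131
C: 1548/1279 ≈ 1.210 → |1.210 − 1.250| = 0.040

A, C, B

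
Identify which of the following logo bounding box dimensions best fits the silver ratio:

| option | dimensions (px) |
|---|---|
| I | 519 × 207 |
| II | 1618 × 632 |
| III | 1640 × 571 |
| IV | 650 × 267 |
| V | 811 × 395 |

Target silver ratio ≈ 2.414.
I: 2.507 (Δ0.093)  II: 2.560 (Δ0.146)  III: 2.872 (Δ0.458)  IV: 2.434 (Δ0.020)  V: 2.053 (Δ0.361)

IV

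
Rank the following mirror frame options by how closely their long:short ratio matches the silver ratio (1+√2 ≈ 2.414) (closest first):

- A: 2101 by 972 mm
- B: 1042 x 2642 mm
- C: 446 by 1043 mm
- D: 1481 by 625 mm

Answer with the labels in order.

D, C, B, A

Ratios: A = 2101 / 972 ≈ 2.162; B = 2642 / 1042 ≈ 2.536; C = 1043 / 446 ≈ 2.339; D = 1481 / 625 ≈ 2.370.
|Δ from 2.414|: A 0.252; B 0.122; C 0.075; D 0.044.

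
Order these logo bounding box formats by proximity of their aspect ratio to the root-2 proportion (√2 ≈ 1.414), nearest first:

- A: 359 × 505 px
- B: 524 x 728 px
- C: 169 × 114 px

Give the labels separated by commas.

A, B, C

Ratios: A = 505 / 359 ≈ 1.407; B = 728 / 524 ≈ 1.389; C = 169 / 114 ≈ 1.482.
|Δ from 1.414|: A 0.007; B 0.025; C 0.068.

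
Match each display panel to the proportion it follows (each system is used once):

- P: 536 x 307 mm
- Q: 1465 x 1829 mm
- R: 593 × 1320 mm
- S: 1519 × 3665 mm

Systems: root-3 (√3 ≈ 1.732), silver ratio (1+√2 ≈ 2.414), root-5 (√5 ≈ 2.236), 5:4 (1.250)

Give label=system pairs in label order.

P = 536/307 ≈ 1.746 → root-3 (1.732)
Q = 1829/1465 ≈ 1.248 → 5:4 (1.250)
R = 1320/593 ≈ 2.226 → root-5 (2.236)
S = 3665/1519 ≈ 2.413 → silver ratio (2.414)

P=root-3, Q=5:4, R=root-5, S=silver ratio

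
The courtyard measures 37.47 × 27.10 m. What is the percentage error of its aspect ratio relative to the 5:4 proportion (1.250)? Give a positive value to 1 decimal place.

10.6%

Ratio = 37.47 / 27.10 ≈ 1.3827.
Ideal 5:4 = 1.2500. |1.3827 − 1.2500| / 1.2500 ≈ 10.62% → 10.6%.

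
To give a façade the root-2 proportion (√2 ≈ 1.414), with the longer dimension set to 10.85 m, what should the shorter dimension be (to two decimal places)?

7.67 m

root-2 ≈ 1.41421.
Shorter side = 10.85 ÷ 1.41421 ≈ 7.6721 → 7.67 m.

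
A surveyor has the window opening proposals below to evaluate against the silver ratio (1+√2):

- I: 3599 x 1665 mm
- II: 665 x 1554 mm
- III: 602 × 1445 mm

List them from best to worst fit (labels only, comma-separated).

III, II, I

I: 3599/1665 ≈ 2.162 → |2.162 − 2.414| = 0.252
II: 1554/665 ≈ 2.337 → |2.337 − 2.414| = 0.077
III: 1445/602 ≈ 2.400 → |2.400 − 2.414| = 0.014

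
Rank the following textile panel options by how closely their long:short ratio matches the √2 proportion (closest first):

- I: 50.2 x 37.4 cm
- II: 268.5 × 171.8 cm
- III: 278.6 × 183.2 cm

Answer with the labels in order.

I, III, II

I: 50.2/37.4 ≈ 1.342 → |1.342 − 1.414| = 0.072
II: 268.5/171.8 ≈ 1.563 → |1.563 − 1.414| = 0.149
III: 278.6/183.2 ≈ 1.521 → |1.521 − 1.414| = 0.107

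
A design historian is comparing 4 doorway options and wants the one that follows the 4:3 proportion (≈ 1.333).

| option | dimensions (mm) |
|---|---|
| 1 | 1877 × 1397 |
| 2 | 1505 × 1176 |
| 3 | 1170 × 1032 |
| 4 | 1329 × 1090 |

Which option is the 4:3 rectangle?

1

Ratios (long/short): 1 ≈ 1.344; 2 ≈ 1.280; 3 ≈ 1.134; 4 ≈ 1.219.
4:3 ≈ 1.333; option 1 is nearest (Δ 0.011).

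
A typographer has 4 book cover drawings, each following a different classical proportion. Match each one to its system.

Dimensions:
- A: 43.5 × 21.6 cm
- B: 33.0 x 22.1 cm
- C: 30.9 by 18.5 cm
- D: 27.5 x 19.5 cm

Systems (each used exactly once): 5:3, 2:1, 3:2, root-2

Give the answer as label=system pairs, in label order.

A=2:1, B=3:2, C=5:3, D=root-2

A = 43.5/21.6 ≈ 2.014 → 2:1 (2.000)
B = 33.0/22.1 ≈ 1.493 → 3:2 (1.500)
C = 30.9/18.5 ≈ 1.670 → 5:3 (1.667)
D = 27.5/19.5 ≈ 1.410 → root-2 (1.414)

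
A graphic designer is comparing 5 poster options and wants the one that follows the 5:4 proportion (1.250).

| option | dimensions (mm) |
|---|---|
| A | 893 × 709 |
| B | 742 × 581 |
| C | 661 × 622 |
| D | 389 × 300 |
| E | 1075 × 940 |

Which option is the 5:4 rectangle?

Ratios (long/short): A ≈ 1.260; B ≈ 1.277; C ≈ 1.063; D ≈ 1.297; E ≈ 1.144.
5:4 ≈ 1.250; option A is nearest (Δ 0.010).

A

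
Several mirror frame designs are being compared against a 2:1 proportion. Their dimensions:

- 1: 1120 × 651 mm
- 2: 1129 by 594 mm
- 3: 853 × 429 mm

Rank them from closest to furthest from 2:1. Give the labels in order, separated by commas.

1: 1120/651 ≈ 1.720 → |1.720 − 2.000| = 0.280
2: 1129/594 ≈ 1.901 → |1.901 − 2.000| = 0.099
3: 853/429 ≈ 1.988 → |1.988 − 2.000| = 0.012

3, 2, 1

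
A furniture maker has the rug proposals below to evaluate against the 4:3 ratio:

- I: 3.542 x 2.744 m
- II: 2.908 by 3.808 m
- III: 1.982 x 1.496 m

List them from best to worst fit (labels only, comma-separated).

III, II, I

Ratios: I = 3.542 / 2.744 ≈ 1.291; II = 3.808 / 2.908 ≈ 1.309; III = 1.982 / 1.496 ≈ 1.325.
|Δ from 1.333|: I 0.042; II 0.024; III 0.008.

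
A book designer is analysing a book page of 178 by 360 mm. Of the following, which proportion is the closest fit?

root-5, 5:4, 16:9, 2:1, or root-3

2:1

Ratio = 360 / 178 ≈ 2.022.
Distances: root-5 2.236 (Δ 0.214); 5:4 1.250 (Δ 0.772); 16:9 1.778 (Δ 0.244); 2:1 2.000 (Δ 0.022); root-3 1.732 (Δ 0.290).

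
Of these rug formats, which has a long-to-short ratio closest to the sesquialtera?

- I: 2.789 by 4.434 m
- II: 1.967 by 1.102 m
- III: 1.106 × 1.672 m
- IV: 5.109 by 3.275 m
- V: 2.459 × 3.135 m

III

Ratios (long/short): I ≈ 1.590; II ≈ 1.785; III ≈ 1.512; IV ≈ 1.560; V ≈ 1.275.
3:2 ≈ 1.500; option III is nearest (Δ 0.012).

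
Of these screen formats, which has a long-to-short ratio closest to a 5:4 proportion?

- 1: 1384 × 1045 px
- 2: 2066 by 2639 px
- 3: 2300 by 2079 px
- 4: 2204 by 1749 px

Target 5:4 ≈ 1.250.
1: 1.324 (Δ0.074)  2: 1.277 (Δ0.027)  3: 1.106 (Δ0.144)  4: 1.260 (Δ0.010)

4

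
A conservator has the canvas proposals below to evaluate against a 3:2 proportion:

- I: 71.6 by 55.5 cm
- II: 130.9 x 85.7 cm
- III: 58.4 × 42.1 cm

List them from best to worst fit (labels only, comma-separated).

Ratios: I = 71.6 / 55.5 ≈ 1.290; II = 130.9 / 85.7 ≈ 1.527; III = 58.4 / 42.1 ≈ 1.387.
|Δ from 1.500|: I 0.210; II 0.027; III 0.113.

II, III, I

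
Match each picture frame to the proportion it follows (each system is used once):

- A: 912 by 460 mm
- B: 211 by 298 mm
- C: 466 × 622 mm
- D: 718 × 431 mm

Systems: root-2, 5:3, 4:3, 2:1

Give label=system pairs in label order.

A=2:1, B=root-2, C=4:3, D=5:3

Ratios: A ≈ 1.983; B ≈ 1.412; C ≈ 1.335; D ≈ 1.666.
Targets: root-2 ≈ 1.414; 5:3 ≈ 1.667; 4:3 ≈ 1.333; 2:1 ≈ 2.000.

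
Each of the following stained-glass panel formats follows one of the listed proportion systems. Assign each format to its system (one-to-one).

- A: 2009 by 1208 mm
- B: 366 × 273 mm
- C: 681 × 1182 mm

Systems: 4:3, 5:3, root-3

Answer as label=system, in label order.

A = 2009/1208 ≈ 1.663 → 5:3 (1.667)
B = 366/273 ≈ 1.341 → 4:3 (1.333)
C = 1182/681 ≈ 1.736 → root-3 (1.732)

A=5:3, B=4:3, C=root-3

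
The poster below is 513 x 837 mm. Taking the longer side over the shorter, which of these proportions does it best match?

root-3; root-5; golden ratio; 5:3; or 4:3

Ratio = 837 / 513 ≈ 1.632.
Distances: root-3 1.732 (Δ 0.100); root-5 2.236 (Δ 0.604); golden ratio 1.618 (Δ 0.014); 5:3 1.667 (Δ 0.035); 4:3 1.333 (Δ 0.299).

golden ratio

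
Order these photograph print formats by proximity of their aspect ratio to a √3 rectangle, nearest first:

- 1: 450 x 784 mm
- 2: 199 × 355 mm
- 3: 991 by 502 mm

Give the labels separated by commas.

1: 784/450 ≈ 1.742 → |1.742 − 1.732| = 0.010
2: 355/199 ≈ 1.784 → |1.784 − 1.732| = 0.052
3: 991/502 ≈ 1.974 → |1.974 − 1.732| = 0.242

1, 2, 3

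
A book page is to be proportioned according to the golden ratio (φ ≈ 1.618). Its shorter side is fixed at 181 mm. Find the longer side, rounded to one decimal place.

292.9 mm

golden ratio ≈ 1.61803.
Longer side = 181 × 1.61803 ≈ 292.863 → 292.9 mm.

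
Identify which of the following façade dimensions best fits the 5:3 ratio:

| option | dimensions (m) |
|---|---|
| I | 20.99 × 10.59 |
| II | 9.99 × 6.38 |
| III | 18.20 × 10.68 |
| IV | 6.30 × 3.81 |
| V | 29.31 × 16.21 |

Ratios (long/short): I ≈ 1.982; II ≈ 1.566; III ≈ 1.704; IV ≈ 1.654; V ≈ 1.808.
5:3 ≈ 1.667; option IV is nearest (Δ 0.013).

IV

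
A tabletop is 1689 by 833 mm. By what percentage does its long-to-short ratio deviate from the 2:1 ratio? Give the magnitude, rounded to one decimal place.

Ratio = 1689 / 833 ≈ 2.0276.
Ideal 2:1 = 2.0000. |2.0276 − 2.0000| / 2.0000 ≈ 1.38% → 1.4%.

1.4%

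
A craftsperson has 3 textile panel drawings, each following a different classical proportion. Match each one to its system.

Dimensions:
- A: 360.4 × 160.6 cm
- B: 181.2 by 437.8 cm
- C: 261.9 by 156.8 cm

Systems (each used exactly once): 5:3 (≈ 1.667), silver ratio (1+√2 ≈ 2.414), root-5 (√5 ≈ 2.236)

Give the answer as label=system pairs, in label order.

A=root-5, B=silver ratio, C=5:3

Ratios: A ≈ 2.244; B ≈ 2.416; C ≈ 1.670.
Targets: 5:3 ≈ 1.667; silver ratio ≈ 2.414; root-5 ≈ 2.236.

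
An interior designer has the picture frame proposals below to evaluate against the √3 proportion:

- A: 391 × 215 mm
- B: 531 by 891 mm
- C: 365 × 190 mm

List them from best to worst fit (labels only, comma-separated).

A: 391/215 ≈ 1.819 → |1.819 − 1.732| = 0.087
B: 891/531 ≈ 1.678 → |1.678 − 1.732| = 0.054
C: 365/190 ≈ 1.921 → |1.921 − 1.732| = 0.189

B, A, C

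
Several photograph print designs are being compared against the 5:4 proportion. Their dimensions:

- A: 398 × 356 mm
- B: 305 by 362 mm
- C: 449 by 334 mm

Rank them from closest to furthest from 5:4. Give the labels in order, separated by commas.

B, C, A

A: 398/356 ≈ 1.118 → |1.118 − 1.250| = 0.132
B: 362/305 ≈ 1.187 → |1.187 − 1.250| = 0.063
C: 449/334 ≈ 1.344 → |1.344 − 1.250| = 0.094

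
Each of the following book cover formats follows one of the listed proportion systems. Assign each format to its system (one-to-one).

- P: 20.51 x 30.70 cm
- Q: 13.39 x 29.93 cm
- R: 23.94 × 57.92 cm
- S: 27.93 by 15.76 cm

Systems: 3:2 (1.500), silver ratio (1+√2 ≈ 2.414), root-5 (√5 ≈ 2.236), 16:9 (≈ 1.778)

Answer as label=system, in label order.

P = 30.70/20.51 ≈ 1.497 → 3:2 (1.500)
Q = 29.93/13.39 ≈ 2.235 → root-5 (2.236)
R = 57.92/23.94 ≈ 2.419 → silver ratio (2.414)
S = 27.93/15.76 ≈ 1.772 → 16:9 (1.778)

P=3:2, Q=root-5, R=silver ratio, S=16:9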